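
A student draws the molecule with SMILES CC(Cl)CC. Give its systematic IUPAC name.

2-chlorobutane

The longest carbon chain is 4 atoms: the parent is butane.
The numbering direction is chosen so that the substituent locant set {2} is lower than {3} at the first point of difference.
That gives a chloro group at C-2.
The name is 2-chlorobutane.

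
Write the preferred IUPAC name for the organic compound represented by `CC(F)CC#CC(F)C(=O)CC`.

4,8-difluoronon-5-yn-3-one

Counting along the main chain through the carbonyl and the multiple bond gives 9 carbons: the parent is nonane.
A ketone (C=O on an internal carbon) is the principal characteristic group, giving the suffix -one.
A C≡C triple bond in the chain gives the infix -yne-.
Number the chain so that numbering from this end puts the carbonyl group at C-3 rather than C-7.
With this numbering: the carbonyl at C-3; the triple bond between C-5 and C-6; fluoro groups at C-4 and C-8.
The name is 4,8-difluoronon-5-yn-3-one.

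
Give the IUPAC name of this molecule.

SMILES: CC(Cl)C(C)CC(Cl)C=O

The longest chain bearing the –CHO group is 6 carbons long (hexane).
The highest-priority functional group is an aldehyde (terminal –CHO), so the name ends in -al.
Number the chain so that the aldehyde carbon is C-1 by definition.
This places chloro groups at C-2 and C-5; a methyl group at C-4.
The substituents are ordered alphabetically, ignoring any di-/tri- multipliers.
The name is 2,5-dichloro-4-methylhexanal.

2,5-dichloro-4-methylhexanal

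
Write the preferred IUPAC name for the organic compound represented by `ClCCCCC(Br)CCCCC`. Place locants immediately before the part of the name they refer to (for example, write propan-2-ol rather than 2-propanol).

5-bromo-1-chlorodecane

The longest continuous carbon chain has 10 atoms, so the parent hydride is decane.
Choose the numbering such that the substituent locant set {1,5} is lower than {6,10} at the first point of difference.
This places a bromo group at C-5; a chloro group at C-1.
Substituent prefixes are cited in alphabetical order (multiplying prefixes like di-/tri- are ignored for ordering).
Putting it together: 5-bromo-1-chlorodecane.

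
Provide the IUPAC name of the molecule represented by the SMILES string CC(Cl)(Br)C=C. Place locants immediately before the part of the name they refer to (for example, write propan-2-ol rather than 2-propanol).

Counting along the main chain through the multiple bond gives 4 carbons: the parent is butane.
There is one C=C double bond, indicated by the ending -ene.
Number the chain so that numbering from this end puts the double bond at C-1 rather than C-3.
With this numbering: the double bond between C-1 and C-2; a bromo group at C-3; a chloro group at C-3.
The substituents are ordered alphabetically, ignoring any di-/tri- multipliers.
Assembling the pieces gives 3-bromo-3-chlorobut-1-ene.

3-bromo-3-chlorobut-1-ene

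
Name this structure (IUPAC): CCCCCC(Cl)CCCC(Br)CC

3-bromo-7-chlorododecane

The parent chain contains 12 carbons (dodecane).
Number the chain so that the substituent locant set {3,7} is lower than {6,10} at the first point of difference.
That gives a bromo group at C-3; a chloro group at C-7.
The substituents are ordered alphabetically, ignoring any di-/tri- multipliers.
Putting it together: 3-bromo-7-chlorododecane.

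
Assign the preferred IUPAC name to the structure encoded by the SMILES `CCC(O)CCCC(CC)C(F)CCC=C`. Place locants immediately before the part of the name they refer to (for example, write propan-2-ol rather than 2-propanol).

The longest carbon chain that includes the –OH group and the multiple bond has 12 carbons, so the parent hydride is dodecane.
The highest-priority functional group is an alcohol (–OH), so the name ends in -ol.
The chain contains a C=C double bond, so the unsaturation ending is -ene.
Choose the numbering such that numbering from this end puts the hydroxyl group at C-3 rather than C-10.
With this numbering: the hydroxyl at C-3; the double bond between C-11 and C-12; an ethyl group at C-7; a fluoro group at C-8.
Prefixes are listed alphabetically: ethyl, fluoro.
Putting it together: 7-ethyl-8-fluorododec-11-en-3-ol.

7-ethyl-8-fluorododec-11-en-3-ol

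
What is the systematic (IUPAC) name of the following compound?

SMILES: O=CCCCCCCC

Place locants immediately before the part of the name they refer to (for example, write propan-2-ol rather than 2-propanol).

The longest carbon chain that includes the –CHO group has 8 carbons, so the parent hydride is octane.
An aldehyde (terminal –CHO) is the principal characteristic group, giving the suffix -al.
Number the chain so that the aldehyde carbon is C-1 by definition.
Putting it together: octanal.

octanal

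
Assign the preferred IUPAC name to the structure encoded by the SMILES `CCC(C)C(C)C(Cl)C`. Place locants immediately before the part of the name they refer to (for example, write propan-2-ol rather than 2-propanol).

2-chloro-3,4-dimethylhexane

The longest continuous carbon chain has 6 atoms, so the parent hydride is hexane.
Number the chain so that the substituent locant set {2,3,4} is lower than {3,4,5} at the first point of difference.
That gives a chloro group at C-2; methyl groups at C-3 and C-4.
The substituents are ordered alphabetically, ignoring any di-/tri- multipliers.
Putting it together: 2-chloro-3,4-dimethylhexane.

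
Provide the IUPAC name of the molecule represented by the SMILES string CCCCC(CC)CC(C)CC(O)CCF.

The longest chain bearing the –OH group is 11 carbons long (undecane).
The principal characteristic group is an alcohol (–OH), named with the suffix -ol.
Number the chain so that numbering from this end puts the hydroxyl group at C-3 rather than C-9.
That gives the hydroxyl at C-3; an ethyl group at C-7; a fluoro group at C-1; a methyl group at C-5.
Prefixes are listed alphabetically: ethyl, fluoro, methyl.
Assembling the pieces gives 7-ethyl-1-fluoro-5-methylundecan-3-ol.

7-ethyl-1-fluoro-5-methylundecan-3-ol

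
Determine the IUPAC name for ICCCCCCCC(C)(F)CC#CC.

5-fluoro-12-iodo-5-methyldodec-2-yne

The longest carbon chain that includes the multiple bond has 12 carbons, so the parent hydride is dodecane.
A C≡C triple bond in the chain gives the infix -yne-.
The numbering direction is chosen so that numbering from this end puts the triple bond at C-2 rather than C-10.
With this numbering: the triple bond between C-2 and C-3; a fluoro group at C-5; an iodo group at C-12; a methyl group at C-5.
Prefixes are listed alphabetically: fluoro, iodo, methyl.
Putting it together: 5-fluoro-12-iodo-5-methyldodec-2-yne.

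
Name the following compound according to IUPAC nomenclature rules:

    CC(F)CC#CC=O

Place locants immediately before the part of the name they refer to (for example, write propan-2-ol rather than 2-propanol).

Counting along the main chain through the –CHO group and the multiple bond gives 6 carbons: the parent is hexane.
The principal characteristic group is an aldehyde (terminal –CHO), named with the suffix -al.
A C≡C triple bond in the chain gives the infix -yne-.
Number the chain so that the aldehyde carbon is C-1 by definition.
With this numbering: the triple bond between C-2 and C-3; a fluoro group at C-5.
Putting it together: 5-fluorohex-2-ynal.

5-fluorohex-2-ynal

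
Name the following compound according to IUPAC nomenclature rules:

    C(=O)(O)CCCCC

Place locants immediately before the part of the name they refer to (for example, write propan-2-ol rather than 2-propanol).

hexanoic acid

Counting along the main chain through the –COOH group gives 6 carbons: the parent is hexane.
The highest-priority functional group is a carboxylic acid (terminal –COOH), so the name ends in -oic acid.
Number the chain so that the carboxylic acid carbon is C-1 by definition.
The name is hexanoic acid.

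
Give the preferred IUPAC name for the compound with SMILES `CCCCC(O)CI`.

1-iodohexan-2-ol

The longest chain bearing the –OH group is 6 carbons long (hexane).
The highest-priority functional group is an alcohol (–OH), so the name ends in -ol.
Number the chain so that numbering from this end puts the hydroxyl group at C-2 rather than C-5.
This places the hydroxyl at C-2; an iodo group at C-1.
The name is 1-iodohexan-2-ol.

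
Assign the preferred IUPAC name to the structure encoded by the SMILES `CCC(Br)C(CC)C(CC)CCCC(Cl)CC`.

The longest carbon chain is 11 atoms: the parent is undecane.
The numbering direction is chosen so that the substituent locant set {3,4,5,9} is lower than {3,7,8,9} at the first point of difference.
That gives a bromo group at C-3; a chloro group at C-9; ethyl groups at C-4 and C-5.
The substituents are ordered alphabetically, ignoring any di-/tri- multipliers.
Putting it together: 3-bromo-9-chloro-4,5-diethylundecane.

3-bromo-9-chloro-4,5-diethylundecane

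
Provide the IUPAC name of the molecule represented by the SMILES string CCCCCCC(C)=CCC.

The longest chain bearing the multiple bond is 10 carbons long (decane).
The chain contains a C=C double bond, so the unsaturation ending is -ene.
The numbering direction is chosen so that numbering from this end puts the double bond at C-3 rather than C-7.
With this numbering: the double bond between C-3 and C-4; a methyl group at C-4.
Assembling the pieces gives 4-methyldec-3-ene.

4-methyldec-3-ene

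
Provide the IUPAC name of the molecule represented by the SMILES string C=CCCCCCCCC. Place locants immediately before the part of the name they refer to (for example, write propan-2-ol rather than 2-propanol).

Counting along the main chain through the multiple bond gives 10 carbons: the parent is decane.
There is one C=C double bond, indicated by the ending -ene.
Choose the numbering such that numbering from this end puts the double bond at C-1 rather than C-9.
That gives the double bond between C-1 and C-2.
Assembling the pieces gives dec-1-ene.

dec-1-ene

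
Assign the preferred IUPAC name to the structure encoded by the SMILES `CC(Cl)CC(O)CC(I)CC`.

Counting along the main chain through the –OH group gives 8 carbons: the parent is octane.
An alcohol (–OH) is the principal characteristic group, giving the suffix -ol.
The numbering direction is chosen so that numbering from this end puts the hydroxyl group at C-4 rather than C-5.
This places the hydroxyl at C-4; a chloro group at C-2; an iodo group at C-6.
Prefixes are listed alphabetically: chloro, iodo.
Assembling the pieces gives 2-chloro-6-iodooctan-4-ol.

2-chloro-6-iodooctan-4-ol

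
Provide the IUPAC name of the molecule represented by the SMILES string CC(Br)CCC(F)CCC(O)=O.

The longest chain bearing the –COOH group is 8 carbons long (octane).
The highest-priority functional group is a carboxylic acid (terminal –COOH), so the name ends in -oic acid.
Choose the numbering such that the carboxylic acid carbon is C-1 by definition.
With this numbering: a bromo group at C-7; a fluoro group at C-4.
Substituent prefixes are cited in alphabetical order (multiplying prefixes like di-/tri- are ignored for ordering).
Assembling the pieces gives 7-bromo-4-fluorooctanoic acid.

7-bromo-4-fluorooctanoic acid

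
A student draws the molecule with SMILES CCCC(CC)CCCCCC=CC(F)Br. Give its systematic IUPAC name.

The longest chain bearing the multiple bond is 12 carbons long (dodecane).
There is one C=C double bond, indicated by the ending -ene.
The numbering direction is chosen so that numbering from this end puts the double bond at C-2 rather than C-10.
With this numbering: the double bond between C-2 and C-3; a bromo group at C-1; an ethyl group at C-9; a fluoro group at C-1.
The substituents are ordered alphabetically, ignoring any di-/tri- multipliers.
Putting it together: 1-bromo-9-ethyl-1-fluorododec-2-ene.

1-bromo-9-ethyl-1-fluorododec-2-ene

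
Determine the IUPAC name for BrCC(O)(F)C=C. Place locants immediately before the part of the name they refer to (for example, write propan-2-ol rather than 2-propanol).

Counting along the main chain through the –OH group and the multiple bond gives 4 carbons: the parent is butane.
The highest-priority functional group is an alcohol (–OH), so the name ends in -ol.
The chain contains a C=C double bond, so the unsaturation ending is -ene.
The numbering direction is chosen so that numbering from this end puts the hydroxyl group at C-2 rather than C-3.
That gives the hydroxyl at C-2; the double bond between C-3 and C-4; a bromo group at C-1; a fluoro group at C-2.
Prefixes are listed alphabetically: bromo, fluoro.
Assembling the pieces gives 1-bromo-2-fluorobut-3-en-2-ol.

1-bromo-2-fluorobut-3-en-2-ol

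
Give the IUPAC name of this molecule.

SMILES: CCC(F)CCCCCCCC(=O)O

9-fluoroundecanoic acid

Counting along the main chain through the –COOH group gives 11 carbons: the parent is undecane.
A carboxylic acid (terminal –COOH) is the principal characteristic group, giving the suffix -oic acid.
Choose the numbering such that the carboxylic acid carbon is C-1 by definition.
With this numbering: a fluoro group at C-9.
Assembling the pieces gives 9-fluoroundecanoic acid.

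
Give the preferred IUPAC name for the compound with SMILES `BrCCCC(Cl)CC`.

1-bromo-4-chlorohexane

The longest carbon chain is 6 atoms: the parent is hexane.
Number the chain so that the substituent locant set {1,4} is lower than {3,6} at the first point of difference.
This places a bromo group at C-1; a chloro group at C-4.
Substituent prefixes are cited in alphabetical order (multiplying prefixes like di-/tri- are ignored for ordering).
The name is 1-bromo-4-chlorohexane.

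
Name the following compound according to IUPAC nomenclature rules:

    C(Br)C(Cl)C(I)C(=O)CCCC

1-bromo-2-chloro-3-iodooctan-4-one

Counting along the main chain through the carbonyl gives 8 carbons: the parent is octane.
A ketone (C=O on an internal carbon) is the principal characteristic group, giving the suffix -one.
The numbering direction is chosen so that numbering from this end puts the carbonyl group at C-4 rather than C-5.
With this numbering: the carbonyl at C-4; a bromo group at C-1; a chloro group at C-2; an iodo group at C-3.
The substituents are ordered alphabetically, ignoring any di-/tri- multipliers.
The name is 1-bromo-2-chloro-3-iodooctan-4-one.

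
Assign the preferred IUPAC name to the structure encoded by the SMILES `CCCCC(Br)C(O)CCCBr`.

The longest chain bearing the –OH group is 9 carbons long (nonane).
The principal characteristic group is an alcohol (–OH), named with the suffix -ol.
Choose the numbering such that numbering from this end puts the hydroxyl group at C-4 rather than C-6.
With this numbering: the hydroxyl at C-4; bromo groups at C-1 and C-5.
Assembling the pieces gives 1,5-dibromononan-4-ol.

1,5-dibromononan-4-ol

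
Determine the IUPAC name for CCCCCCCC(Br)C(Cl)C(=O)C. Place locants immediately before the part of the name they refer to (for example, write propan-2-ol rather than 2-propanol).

The longest chain bearing the carbonyl is 11 carbons long (undecane).
A ketone (C=O on an internal carbon) is the principal characteristic group, giving the suffix -one.
The numbering direction is chosen so that numbering from this end puts the carbonyl group at C-2 rather than C-10.
With this numbering: the carbonyl at C-2; a bromo group at C-4; a chloro group at C-3.
Substituent prefixes are cited in alphabetical order (multiplying prefixes like di-/tri- are ignored for ordering).
Putting it together: 4-bromo-3-chloroundecan-2-one.

4-bromo-3-chloroundecan-2-one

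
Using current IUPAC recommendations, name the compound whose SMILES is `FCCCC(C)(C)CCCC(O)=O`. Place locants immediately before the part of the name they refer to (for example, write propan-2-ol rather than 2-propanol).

Counting along the main chain through the –COOH group gives 8 carbons: the parent is octane.
The highest-priority functional group is a carboxylic acid (terminal –COOH), so the name ends in -oic acid.
The numbering direction is chosen so that the carboxylic acid carbon is C-1 by definition.
With this numbering: a fluoro group at C-8; two methyl groups at C-5.
Substituent prefixes are cited in alphabetical order (multiplying prefixes like di-/tri- are ignored for ordering).
Putting it together: 8-fluoro-5,5-dimethyloctanoic acid.

8-fluoro-5,5-dimethyloctanoic acid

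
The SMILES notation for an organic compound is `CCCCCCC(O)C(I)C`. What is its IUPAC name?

2-iodononan-3-ol

The longest chain bearing the –OH group is 9 carbons long (nonane).
An alcohol (–OH) is the principal characteristic group, giving the suffix -ol.
Number the chain so that numbering from this end puts the hydroxyl group at C-3 rather than C-7.
That gives the hydroxyl at C-3; an iodo group at C-2.
Putting it together: 2-iodononan-3-ol.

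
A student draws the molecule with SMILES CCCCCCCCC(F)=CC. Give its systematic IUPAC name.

3-fluoroundec-2-ene

Counting along the main chain through the multiple bond gives 11 carbons: the parent is undecane.
The chain contains a C=C double bond, so the unsaturation ending is -ene.
Choose the numbering such that numbering from this end puts the double bond at C-2 rather than C-9.
This places the double bond between C-2 and C-3; a fluoro group at C-3.
The name is 3-fluoroundec-2-ene.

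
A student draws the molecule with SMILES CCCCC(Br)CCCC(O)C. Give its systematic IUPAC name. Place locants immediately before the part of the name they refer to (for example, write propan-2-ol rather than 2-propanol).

6-bromodecan-2-ol

The longest carbon chain that includes the –OH group has 10 carbons, so the parent hydride is decane.
The principal characteristic group is an alcohol (–OH), named with the suffix -ol.
Choose the numbering such that numbering from this end puts the hydroxyl group at C-2 rather than C-9.
With this numbering: the hydroxyl at C-2; a bromo group at C-6.
Putting it together: 6-bromodecan-2-ol.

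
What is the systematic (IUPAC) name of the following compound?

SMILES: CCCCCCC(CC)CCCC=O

The longest carbon chain that includes the –CHO group has 11 carbons, so the parent hydride is undecane.
The principal characteristic group is an aldehyde (terminal –CHO), named with the suffix -al.
Choose the numbering such that the aldehyde carbon is C-1 by definition.
That gives an ethyl group at C-5.
Putting it together: 5-ethylundecanal.

5-ethylundecanal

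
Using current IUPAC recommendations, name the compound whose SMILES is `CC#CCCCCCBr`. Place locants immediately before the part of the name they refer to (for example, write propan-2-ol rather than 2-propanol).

8-bromooct-2-yne

Counting along the main chain through the multiple bond gives 8 carbons: the parent is octane.
A C≡C triple bond in the chain gives the infix -yne-.
The numbering direction is chosen so that numbering from this end puts the triple bond at C-2 rather than C-6.
With this numbering: the triple bond between C-2 and C-3; a bromo group at C-8.
The name is 8-bromooct-2-yne.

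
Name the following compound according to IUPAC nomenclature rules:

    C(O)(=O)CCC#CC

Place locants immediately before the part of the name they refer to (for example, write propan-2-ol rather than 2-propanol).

hex-4-ynoic acid

Counting along the main chain through the –COOH group and the multiple bond gives 6 carbons: the parent is hexane.
The highest-priority functional group is a carboxylic acid (terminal –COOH), so the name ends in -oic acid.
A C≡C triple bond in the chain gives the infix -yne-.
Number the chain so that the carboxylic acid carbon is C-1 by definition.
This places the triple bond between C-4 and C-5.
Putting it together: hex-4-ynoic acid.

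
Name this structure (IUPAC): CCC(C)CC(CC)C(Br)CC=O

The longest chain bearing the –CHO group is 8 carbons long (octane).
The principal characteristic group is an aldehyde (terminal –CHO), named with the suffix -al.
Choose the numbering such that the aldehyde carbon is C-1 by definition.
With this numbering: a bromo group at C-3; an ethyl group at C-4; a methyl group at C-6.
Substituent prefixes are cited in alphabetical order (multiplying prefixes like di-/tri- are ignored for ordering).
The name is 3-bromo-4-ethyl-6-methyloctanal.

3-bromo-4-ethyl-6-methyloctanal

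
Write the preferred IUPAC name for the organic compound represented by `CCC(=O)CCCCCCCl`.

9-chlorononan-3-one

The longest carbon chain that includes the carbonyl has 9 carbons, so the parent hydride is nonane.
A ketone (C=O on an internal carbon) is the principal characteristic group, giving the suffix -one.
Number the chain so that numbering from this end puts the carbonyl group at C-3 rather than C-7.
This places the carbonyl at C-3; a chloro group at C-9.
Assembling the pieces gives 9-chlorononan-3-one.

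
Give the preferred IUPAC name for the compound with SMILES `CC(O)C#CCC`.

hex-3-yn-2-ol

The longest chain bearing the –OH group and the multiple bond is 6 carbons long (hexane).
The principal characteristic group is an alcohol (–OH), named with the suffix -ol.
There is one C≡C triple bond, indicated by the ending -yne.
Choose the numbering such that numbering from this end puts the hydroxyl group at C-2 rather than C-5.
With this numbering: the hydroxyl at C-2; the triple bond between C-3 and C-4.
Assembling the pieces gives hex-3-yn-2-ol.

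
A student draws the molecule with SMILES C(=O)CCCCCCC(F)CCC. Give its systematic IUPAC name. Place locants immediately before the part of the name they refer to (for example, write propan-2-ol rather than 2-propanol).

8-fluoroundecanal

Counting along the main chain through the –CHO group gives 11 carbons: the parent is undecane.
The highest-priority functional group is an aldehyde (terminal –CHO), so the name ends in -al.
Choose the numbering such that the aldehyde carbon is C-1 by definition.
This places a fluoro group at C-8.
The name is 8-fluoroundecanal.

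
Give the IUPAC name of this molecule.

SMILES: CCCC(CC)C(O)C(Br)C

The longest carbon chain that includes the –OH group has 7 carbons, so the parent hydride is heptane.
The highest-priority functional group is an alcohol (–OH), so the name ends in -ol.
Choose the numbering such that numbering from this end puts the hydroxyl group at C-3 rather than C-5.
With this numbering: the hydroxyl at C-3; a bromo group at C-2; an ethyl group at C-4.
Prefixes are listed alphabetically: bromo, ethyl.
The name is 2-bromo-4-ethylheptan-3-ol.

2-bromo-4-ethylheptan-3-ol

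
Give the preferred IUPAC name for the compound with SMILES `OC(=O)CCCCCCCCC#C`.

undec-10-ynoic acid

Counting along the main chain through the –COOH group and the multiple bond gives 11 carbons: the parent is undecane.
The highest-priority functional group is a carboxylic acid (terminal –COOH), so the name ends in -oic acid.
A C≡C triple bond in the chain gives the infix -yne-.
The numbering direction is chosen so that the carboxylic acid carbon is C-1 by definition.
That gives the triple bond between C-10 and C-11.
The name is undec-10-ynoic acid.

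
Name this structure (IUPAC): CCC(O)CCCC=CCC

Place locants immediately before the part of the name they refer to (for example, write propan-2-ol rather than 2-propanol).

Counting along the main chain through the –OH group and the multiple bond gives 10 carbons: the parent is decane.
The highest-priority functional group is an alcohol (–OH), so the name ends in -ol.
A C=C double bond in the chain gives the infix -ene-.
Number the chain so that numbering from this end puts the hydroxyl group at C-3 rather than C-8.
That gives the hydroxyl at C-3; the double bond between C-7 and C-8.
The name is dec-7-en-3-ol.

dec-7-en-3-ol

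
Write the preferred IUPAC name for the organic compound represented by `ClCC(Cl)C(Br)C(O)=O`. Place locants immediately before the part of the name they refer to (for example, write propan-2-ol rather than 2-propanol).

2-bromo-3,4-dichlorobutanoic acid

Counting along the main chain through the –COOH group gives 4 carbons: the parent is butane.
A carboxylic acid (terminal –COOH) is the principal characteristic group, giving the suffix -oic acid.
Choose the numbering such that the carboxylic acid carbon is C-1 by definition.
This places a bromo group at C-2; chloro groups at C-3 and C-4.
Substituent prefixes are cited in alphabetical order (multiplying prefixes like di-/tri- are ignored for ordering).
The name is 2-bromo-3,4-dichlorobutanoic acid.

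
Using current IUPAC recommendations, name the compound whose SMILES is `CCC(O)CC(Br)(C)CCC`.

5-bromo-5-methyloctan-3-ol

The longest carbon chain that includes the –OH group has 8 carbons, so the parent hydride is octane.
The highest-priority functional group is an alcohol (–OH), so the name ends in -ol.
Number the chain so that numbering from this end puts the hydroxyl group at C-3 rather than C-6.
That gives the hydroxyl at C-3; a bromo group at C-5; a methyl group at C-5.
Substituent prefixes are cited in alphabetical order (multiplying prefixes like di-/tri- are ignored for ordering).
Putting it together: 5-bromo-5-methyloctan-3-ol.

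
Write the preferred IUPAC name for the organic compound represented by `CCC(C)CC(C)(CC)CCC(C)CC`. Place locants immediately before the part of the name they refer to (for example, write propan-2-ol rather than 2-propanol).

5-ethyl-3,5,8-trimethyldecane

The parent chain contains 10 carbons (decane).
Choose the numbering such that the substituent locant set {3,5,5,8} is lower than {3,6,6,8} at the first point of difference.
That gives an ethyl group at C-5; methyl groups at C-3 and C-5 and C-8.
Substituent prefixes are cited in alphabetical order (multiplying prefixes like di-/tri- are ignored for ordering).
Putting it together: 5-ethyl-3,5,8-trimethyldecane.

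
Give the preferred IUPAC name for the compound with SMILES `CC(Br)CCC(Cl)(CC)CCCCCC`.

The parent chain contains 11 carbons (undecane).
The numbering direction is chosen so that the substituent locant set {2,5,5} is lower than {7,7,10} at the first point of difference.
With this numbering: a bromo group at C-2; a chloro group at C-5; an ethyl group at C-5.
Substituent prefixes are cited in alphabetical order (multiplying prefixes like di-/tri- are ignored for ordering).
The name is 2-bromo-5-chloro-5-ethylundecane.

2-bromo-5-chloro-5-ethylundecane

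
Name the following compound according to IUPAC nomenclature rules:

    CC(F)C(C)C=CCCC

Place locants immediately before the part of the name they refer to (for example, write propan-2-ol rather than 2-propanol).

The longest carbon chain that includes the multiple bond has 8 carbons, so the parent hydride is octane.
There is one C=C double bond, indicated by the ending -ene.
Choose the numbering such that the substituent locant set {2,3} is lower than {6,7} at the first point of difference.
This places the double bond between C-4 and C-5; a fluoro group at C-2; a methyl group at C-3.
The substituents are ordered alphabetically, ignoring any di-/tri- multipliers.
The name is 2-fluoro-3-methyloct-4-ene.

2-fluoro-3-methyloct-4-ene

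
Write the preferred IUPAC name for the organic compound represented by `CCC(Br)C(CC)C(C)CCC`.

The longest continuous carbon chain has 8 atoms, so the parent hydride is octane.
Choose the numbering such that the substituent locant set {3,4,5} is lower than {4,5,6} at the first point of difference.
This places a bromo group at C-3; an ethyl group at C-4; a methyl group at C-5.
Prefixes are listed alphabetically: bromo, ethyl, methyl.
Putting it together: 3-bromo-4-ethyl-5-methyloctane.

3-bromo-4-ethyl-5-methyloctane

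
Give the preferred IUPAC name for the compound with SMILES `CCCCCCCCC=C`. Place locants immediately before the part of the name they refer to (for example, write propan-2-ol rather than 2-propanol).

The longest chain bearing the multiple bond is 10 carbons long (decane).
The chain contains a C=C double bond, so the unsaturation ending is -ene.
The numbering direction is chosen so that numbering from this end puts the double bond at C-1 rather than C-9.
With this numbering: the double bond between C-1 and C-2.
Assembling the pieces gives dec-1-ene.

dec-1-ene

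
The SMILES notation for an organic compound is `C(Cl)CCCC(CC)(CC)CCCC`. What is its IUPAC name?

The parent chain contains 9 carbons (nonane).
Number the chain so that the substituent locant set {1,5,5} is lower than {5,5,9} at the first point of difference.
With this numbering: a chloro group at C-1; two ethyl groups at C-5.
The substituents are ordered alphabetically, ignoring any di-/tri- multipliers.
Assembling the pieces gives 1-chloro-5,5-diethylnonane.

1-chloro-5,5-diethylnonane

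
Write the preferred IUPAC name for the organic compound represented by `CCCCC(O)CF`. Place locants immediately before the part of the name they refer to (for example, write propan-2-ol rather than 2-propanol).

1-fluorohexan-2-ol

The longest carbon chain that includes the –OH group has 6 carbons, so the parent hydride is hexane.
The highest-priority functional group is an alcohol (–OH), so the name ends in -ol.
The numbering direction is chosen so that numbering from this end puts the hydroxyl group at C-2 rather than C-5.
This places the hydroxyl at C-2; a fluoro group at C-1.
Assembling the pieces gives 1-fluorohexan-2-ol.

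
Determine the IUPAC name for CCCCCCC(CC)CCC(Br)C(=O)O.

The longest chain bearing the –COOH group is 11 carbons long (undecane).
A carboxylic acid (terminal –COOH) is the principal characteristic group, giving the suffix -oic acid.
Choose the numbering such that the carboxylic acid carbon is C-1 by definition.
That gives a bromo group at C-2; an ethyl group at C-5.
The substituents are ordered alphabetically, ignoring any di-/tri- multipliers.
Putting it together: 2-bromo-5-ethylundecanoic acid.

2-bromo-5-ethylundecanoic acid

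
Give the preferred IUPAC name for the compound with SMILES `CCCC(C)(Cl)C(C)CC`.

The parent chain contains 7 carbons (heptane).
The numbering direction is chosen so that the substituent locant set {3,4,4} is lower than {4,4,5} at the first point of difference.
This places a chloro group at C-4; methyl groups at C-3 and C-4.
The substituents are ordered alphabetically, ignoring any di-/tri- multipliers.
Putting it together: 4-chloro-3,4-dimethylheptane.

4-chloro-3,4-dimethylheptane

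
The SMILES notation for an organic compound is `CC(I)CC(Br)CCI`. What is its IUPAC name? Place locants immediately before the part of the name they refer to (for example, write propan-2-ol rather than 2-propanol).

3-bromo-1,5-diiodohexane

The longest carbon chain is 6 atoms: the parent is hexane.
Number the chain so that the substituent locant set {1,3,5} is lower than {2,4,6} at the first point of difference.
That gives a bromo group at C-3; iodo groups at C-1 and C-5.
Prefixes are listed alphabetically: bromo, iodo.
The name is 3-bromo-1,5-diiodohexane.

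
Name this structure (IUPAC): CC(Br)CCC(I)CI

The longest continuous carbon chain has 6 atoms, so the parent hydride is hexane.
Number the chain so that the substituent locant set {1,2,5} is lower than {2,5,6} at the first point of difference.
This places a bromo group at C-5; iodo groups at C-1 and C-2.
Prefixes are listed alphabetically: bromo, iodo.
The name is 5-bromo-1,2-diiodohexane.

5-bromo-1,2-diiodohexane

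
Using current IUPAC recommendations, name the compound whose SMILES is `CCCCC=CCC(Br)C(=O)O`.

The longest chain bearing the –COOH group and the multiple bond is 9 carbons long (nonane).
The highest-priority functional group is a carboxylic acid (terminal –COOH), so the name ends in -oic acid.
A C=C double bond in the chain gives the infix -ene-.
Choose the numbering such that the carboxylic acid carbon is C-1 by definition.
That gives the double bond between C-4 and C-5; a bromo group at C-2.
Putting it together: 2-bromonon-4-enoic acid.

2-bromonon-4-enoic acid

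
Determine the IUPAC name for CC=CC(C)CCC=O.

4-methylhept-5-enal

The longest chain bearing the –CHO group and the multiple bond is 7 carbons long (heptane).
The highest-priority functional group is an aldehyde (terminal –CHO), so the name ends in -al.
A C=C double bond in the chain gives the infix -ene-.
Choose the numbering such that the aldehyde carbon is C-1 by definition.
This places the double bond between C-5 and C-6; a methyl group at C-4.
The name is 4-methylhept-5-enal.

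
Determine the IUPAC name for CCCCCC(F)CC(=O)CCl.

1-chloro-4-fluorononan-2-one

Counting along the main chain through the carbonyl gives 9 carbons: the parent is nonane.
The principal characteristic group is a ketone (C=O on an internal carbon), named with the suffix -one.
Choose the numbering such that numbering from this end puts the carbonyl group at C-2 rather than C-8.
That gives the carbonyl at C-2; a chloro group at C-1; a fluoro group at C-4.
Substituent prefixes are cited in alphabetical order (multiplying prefixes like di-/tri- are ignored for ordering).
The name is 1-chloro-4-fluorononan-2-one.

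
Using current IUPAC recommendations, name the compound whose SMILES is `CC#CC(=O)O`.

but-2-ynoic acid

The longest chain bearing the –COOH group and the multiple bond is 4 carbons long (butane).
A carboxylic acid (terminal –COOH) is the principal characteristic group, giving the suffix -oic acid.
There is one C≡C triple bond, indicated by the ending -yne.
Choose the numbering such that the carboxylic acid carbon is C-1 by definition.
That gives the triple bond between C-2 and C-3.
Assembling the pieces gives but-2-ynoic acid.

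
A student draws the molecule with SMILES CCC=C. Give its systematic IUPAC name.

The longest carbon chain that includes the multiple bond has 4 carbons, so the parent hydride is butane.
A C=C double bond in the chain gives the infix -ene-.
Choose the numbering such that numbering from this end puts the double bond at C-1 rather than C-3.
This places the double bond between C-1 and C-2.
Putting it together: but-1-ene.

but-1-ene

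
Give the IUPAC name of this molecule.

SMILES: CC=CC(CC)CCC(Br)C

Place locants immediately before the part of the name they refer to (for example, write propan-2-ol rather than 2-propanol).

The longest carbon chain that includes the multiple bond has 8 carbons, so the parent hydride is octane.
A C=C double bond in the chain gives the infix -ene-.
Number the chain so that numbering from this end puts the double bond at C-2 rather than C-6.
That gives the double bond between C-2 and C-3; a bromo group at C-7; an ethyl group at C-4.
Substituent prefixes are cited in alphabetical order (multiplying prefixes like di-/tri- are ignored for ordering).
The name is 7-bromo-4-ethyloct-2-ene.

7-bromo-4-ethyloct-2-ene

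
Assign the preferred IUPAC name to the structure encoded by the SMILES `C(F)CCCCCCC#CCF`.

1,10-difluorodec-2-yne

The longest carbon chain that includes the multiple bond has 10 carbons, so the parent hydride is decane.
A C≡C triple bond in the chain gives the infix -yne-.
Number the chain so that numbering from this end puts the triple bond at C-2 rather than C-8.
That gives the triple bond between C-2 and C-3; fluoro groups at C-1 and C-10.
The name is 1,10-difluorodec-2-yne.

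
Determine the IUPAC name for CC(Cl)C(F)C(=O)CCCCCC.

Counting along the main chain through the carbonyl gives 10 carbons: the parent is decane.
The principal characteristic group is a ketone (C=O on an internal carbon), named with the suffix -one.
Number the chain so that numbering from this end puts the carbonyl group at C-4 rather than C-7.
With this numbering: the carbonyl at C-4; a chloro group at C-2; a fluoro group at C-3.
The substituents are ordered alphabetically, ignoring any di-/tri- multipliers.
Assembling the pieces gives 2-chloro-3-fluorodecan-4-one.

2-chloro-3-fluorodecan-4-one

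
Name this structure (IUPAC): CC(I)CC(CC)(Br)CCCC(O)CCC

8-bromo-8-ethyl-10-iodoundecan-4-ol

The longest chain bearing the –OH group is 11 carbons long (undecane).
An alcohol (–OH) is the principal characteristic group, giving the suffix -ol.
Number the chain so that numbering from this end puts the hydroxyl group at C-4 rather than C-8.
This places the hydroxyl at C-4; a bromo group at C-8; an ethyl group at C-8; an iodo group at C-10.
The substituents are ordered alphabetically, ignoring any di-/tri- multipliers.
Assembling the pieces gives 8-bromo-8-ethyl-10-iodoundecan-4-ol.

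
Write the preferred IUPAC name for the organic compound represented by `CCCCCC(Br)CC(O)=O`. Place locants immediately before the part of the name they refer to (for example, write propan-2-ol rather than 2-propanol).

The longest chain bearing the –COOH group is 8 carbons long (octane).
A carboxylic acid (terminal –COOH) is the principal characteristic group, giving the suffix -oic acid.
Number the chain so that the carboxylic acid carbon is C-1 by definition.
This places a bromo group at C-3.
The name is 3-bromooctanoic acid.

3-bromooctanoic acid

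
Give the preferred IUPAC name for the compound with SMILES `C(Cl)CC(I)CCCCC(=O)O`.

8-chloro-6-iodooctanoic acid

The longest carbon chain that includes the –COOH group has 8 carbons, so the parent hydride is octane.
The principal characteristic group is a carboxylic acid (terminal –COOH), named with the suffix -oic acid.
The numbering direction is chosen so that the carboxylic acid carbon is C-1 by definition.
That gives a chloro group at C-8; an iodo group at C-6.
Substituent prefixes are cited in alphabetical order (multiplying prefixes like di-/tri- are ignored for ordering).
Assembling the pieces gives 8-chloro-6-iodooctanoic acid.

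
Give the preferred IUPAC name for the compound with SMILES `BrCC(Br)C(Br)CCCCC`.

The longest carbon chain is 8 atoms: the parent is octane.
The numbering direction is chosen so that the substituent locant set {1,2,3} is lower than {6,7,8} at the first point of difference.
That gives bromo groups at C-1 and C-2 and C-3.
The name is 1,2,3-tribromooctane.

1,2,3-tribromooctane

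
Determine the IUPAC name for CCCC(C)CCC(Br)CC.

3-bromo-6-methylnonane

The longest carbon chain is 9 atoms: the parent is nonane.
Number the chain so that the substituent locant set {3,6} is lower than {4,7} at the first point of difference.
That gives a bromo group at C-3; a methyl group at C-6.
Substituent prefixes are cited in alphabetical order (multiplying prefixes like di-/tri- are ignored for ordering).
Putting it together: 3-bromo-6-methylnonane.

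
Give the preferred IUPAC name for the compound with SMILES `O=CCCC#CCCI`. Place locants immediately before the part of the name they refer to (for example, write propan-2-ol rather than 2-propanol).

The longest carbon chain that includes the –CHO group and the multiple bond has 7 carbons, so the parent hydride is heptane.
The highest-priority functional group is an aldehyde (terminal –CHO), so the name ends in -al.
The chain contains a C≡C triple bond, so the unsaturation ending is -yne.
Choose the numbering such that the aldehyde carbon is C-1 by definition.
With this numbering: the triple bond between C-4 and C-5; an iodo group at C-7.
The name is 7-iodohept-4-ynal.

7-iodohept-4-ynal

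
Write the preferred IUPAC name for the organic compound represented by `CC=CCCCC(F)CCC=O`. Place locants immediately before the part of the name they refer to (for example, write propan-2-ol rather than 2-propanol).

Counting along the main chain through the –CHO group and the multiple bond gives 10 carbons: the parent is decane.
An aldehyde (terminal –CHO) is the principal characteristic group, giving the suffix -al.
The chain contains a C=C double bond, so the unsaturation ending is -ene.
Choose the numbering such that the aldehyde carbon is C-1 by definition.
This places the double bond between C-8 and C-9; a fluoro group at C-4.
Putting it together: 4-fluorodec-8-enal.

4-fluorodec-8-enal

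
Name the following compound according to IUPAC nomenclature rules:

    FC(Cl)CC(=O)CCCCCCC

Counting along the main chain through the carbonyl gives 10 carbons: the parent is decane.
A ketone (C=O on an internal carbon) is the principal characteristic group, giving the suffix -one.
Choose the numbering such that numbering from this end puts the carbonyl group at C-3 rather than C-8.
This places the carbonyl at C-3; a chloro group at C-1; a fluoro group at C-1.
Substituent prefixes are cited in alphabetical order (multiplying prefixes like di-/tri- are ignored for ordering).
Assembling the pieces gives 1-chloro-1-fluorodecan-3-one.

1-chloro-1-fluorodecan-3-one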